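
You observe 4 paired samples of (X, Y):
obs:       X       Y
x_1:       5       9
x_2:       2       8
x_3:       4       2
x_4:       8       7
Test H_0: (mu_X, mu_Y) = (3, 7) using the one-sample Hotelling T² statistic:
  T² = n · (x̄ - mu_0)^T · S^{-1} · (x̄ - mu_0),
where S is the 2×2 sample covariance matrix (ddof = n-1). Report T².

Step 1 — sample mean vector:
  mean(X) = (5 + 2 + 4 + 8) / 4 = 19/4 = 4.75
  mean(Y) = (9 + 8 + 2 + 7) / 4 = 26/4 = 6.5
  x̄ = (4.75, 6.5),  deviation x̄ - mu_0 = (4.75, 6.5) - (3, 7) = (1.75, -0.5).

Step 2 — sample covariance matrix, S[i,j] = (1/(n-1)) · Σ_k (x_{k,i} - mean_i) · (x_{k,j} - mean_j), divisor n-1 = 3:
  S[X,X] = ((0.25)·(0.25) + (-2.75)·(-2.75) + (-0.75)·(-0.75) + (3.25)·(3.25)) / 3 = 18.75/3 = 6.25
  S[X,Y] = ((0.25)·(2.5) + (-2.75)·(1.5) + (-0.75)·(-4.5) + (3.25)·(0.5)) / 3 = 1.5/3 = 0.5
  S[Y,Y] = ((2.5)·(2.5) + (1.5)·(1.5) + (-4.5)·(-4.5) + (0.5)·(0.5)) / 3 = 29/3 = 9.6667
  S = [[6.25, 0.5],
 [0.5, 9.6667]].

Step 3 — invert S. det(S) = 6.25·9.6667 - (0.5)² = 60.1667.
  S^{-1} = (1/det) · [[d, -b], [-b, a]] = [[0.1607, -0.0083],
 [-0.0083, 0.1039]].

Step 4 — quadratic form (x̄ - mu_0)^T · S^{-1} · (x̄ - mu_0):
  S^{-1} · (x̄ - mu_0) = (0.2853, -0.0665),
  (x̄ - mu_0)^T · [...] = (1.75)·(0.2853) + (-0.5)·(-0.0665) = 0.5325.

Step 5 — scale by n: T² = 4 · 0.5325 = 2.1302.

T² ≈ 2.1302


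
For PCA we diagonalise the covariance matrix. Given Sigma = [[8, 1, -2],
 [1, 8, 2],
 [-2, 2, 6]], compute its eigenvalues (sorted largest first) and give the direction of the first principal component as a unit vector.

Step 1 — characteristic polynomial p(λ) = det(λI - Sigma) = λ³ - tr·λ² + c_1·λ - det, where tr = trace, c_1 = sum of the principal 2×2 minors, det = det(Sigma):
  tr = 8 + 8 + 6 = 22,
  c_1 = (8·8 - (1)²) + (8·6 - (-2)²) + (8·6 - (2)²) = 63 + 44 + 44 = 151,
  det = 8·(8·6 - (2)²) - (1)·((1)·6 - (2)·(-2)) + (-2)·((1)·(2) - 8·(-2)) = 8·(44) - (1)·(10) + (-2)·(18) = 306.
  So p(λ) = λ³ - 22λ² + 151λ - 306.
Step 2 — look for an integer root (rational root theorem: any rational root is an integer divisor of 306). Testing λ = 9:
  p(9) = 729 - 1782 + 1359 - 306 = 0  ✓
  Dividing out (λ - 9): p(λ) = (λ - 9)(λ² - 13λ + 34).
Step 3 — remaining eigenvalues from the quadratic λ² - 13λ + 34 = 0:
  Δ = 13² - 4·34 = 169 - 136 = 33,  λ = (13 ± √33)/2 = (13 ± 5.7446)/2 ≈ 9.3723 or 3.6277.
  Sorted: λ_1 = 9.3723,  λ_2 = 9,  λ_3 = 3.6277  (check: sum = 22 = tr ✓).

Step 4 — unit eigenvector for λ_1 ≈ 9.3723: v spans the null space of (Sigma - λ_1 I), whose rows are
  r_1 = (-1.3723, 1, -2),  r_2 = (1, -1.3723, 2),  r_3 = (-2, 2, -3.3723).
  v is orthogonal to every row, so take v ∝ r_1 × r_2 = ((1)·(2) - (-2)·(-1.3723), (-2)·(1) - (-1.3723)·(2), (-1.3723)·(-1.3723) - (1)·(1)) ≈ (-0.7446, 0.7446, 0.8832).
  Rescale (multiply by -1 so the first nonzero entry is positive): u = (0.7446, -0.7446, -0.8832).
  ||u|| = √((0.7446)² + (-0.7446)² + (-0.8832)²) = √(1.8887) ≈ 1.3743,  v_1 = u/||u|| ≈ (0.5418, -0.5418, -0.6426) (||v_1|| = 1).

λ_1 = 9.3723,  λ_2 = 9,  λ_3 = 3.6277;  v_1 ≈ (0.5418, -0.5418, -0.6426)


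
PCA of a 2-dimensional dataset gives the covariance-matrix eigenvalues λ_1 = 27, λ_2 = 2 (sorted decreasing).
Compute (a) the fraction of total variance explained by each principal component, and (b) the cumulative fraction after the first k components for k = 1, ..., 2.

Step 1 — total variance = trace(Sigma) = Σ λ_i = 27 + 2 = 29.

Step 2 — fraction explained by component i = λ_i / Σ λ:
  PC1: 27/29 = 0.931
  PC2: 2/29 = 0.069

Step 3 — cumulative fraction after k components = (λ_1 + ... + λ_k) / Σ λ:
  k = 1: 27/29 = 0.931
  k = 2: (27 + 2)/29 = 29/29 = 1

Summary (fraction, with percent):

explained: PC1 0.931 (93.1%), PC2 0.069 (6.9%);  cumulative: 0.931, 1


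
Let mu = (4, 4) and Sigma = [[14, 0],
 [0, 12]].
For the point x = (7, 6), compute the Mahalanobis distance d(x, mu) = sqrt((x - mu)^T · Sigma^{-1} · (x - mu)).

Step 1 — centre the observation: (x - mu) = (3, 2).

Step 2 — invert Sigma. det(Sigma) = 14·12 - (0)² = 168.
  Sigma^{-1} = (1/det) · [[d, -b], [-b, a]] = [[0.0714, 0],
 [0, 0.0833]].

Step 3 — form the quadratic (x - mu)^T · Sigma^{-1} · (x - mu):
  Sigma^{-1} · (x - mu) = (0.2143, 0.1667).
  (x - mu)^T · [Sigma^{-1} · (x - mu)] = (3)·(0.2143) + (2)·(0.1667) = 0.9762.

Step 4 — take square root: d = √(0.9762) ≈ 0.988.

d(x, mu) = √(0.9762) ≈ 0.988


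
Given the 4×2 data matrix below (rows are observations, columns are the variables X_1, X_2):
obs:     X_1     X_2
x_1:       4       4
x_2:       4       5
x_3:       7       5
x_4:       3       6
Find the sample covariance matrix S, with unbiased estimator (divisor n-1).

Step 1 — column means:
  mean(X_1) = (4 + 4 + 7 + 3) / 4 = 18/4 = 4.5
  mean(X_2) = (4 + 5 + 5 + 6) / 4 = 20/4 = 5

Step 2 — sample covariance S[i,j] = (1/(n-1)) · Σ_k (x_{k,i} - mean_i) · (x_{k,j} - mean_j), with n-1 = 3.
  S[X_1,X_1] = ((-0.5)·(-0.5) + (-0.5)·(-0.5) + (2.5)·(2.5) + (-1.5)·(-1.5)) / 3 = 9/3 = 3
  S[X_1,X_2] = ((-0.5)·(-1) + (-0.5)·(0) + (2.5)·(0) + (-1.5)·(1)) / 3 = -1/3 = -0.3333
  S[X_2,X_2] = ((-1)·(-1) + (0)·(0) + (0)·(0) + (1)·(1)) / 3 = 2/3 = 0.6667

S is symmetric (S[j,i] = S[i,j]). Assembling:

S = [[3, -0.3333],
 [-0.3333, 0.6667]]


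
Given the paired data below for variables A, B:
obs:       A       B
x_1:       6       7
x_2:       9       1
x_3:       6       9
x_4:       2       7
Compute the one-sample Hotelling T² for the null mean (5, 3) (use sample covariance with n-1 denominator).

Step 1 — sample mean vector:
  mean(A) = (6 + 9 + 6 + 2) / 4 = 23/4 = 5.75
  mean(B) = (7 + 1 + 9 + 7) / 4 = 24/4 = 6
  x̄ = (5.75, 6),  deviation x̄ - mu_0 = (5.75, 6) - (5, 3) = (0.75, 3).

Step 2 — sample covariance matrix, S[i,j] = (1/(n-1)) · Σ_k (x_{k,i} - mean_i) · (x_{k,j} - mean_j), divisor n-1 = 3:
  S[A,A] = ((0.25)·(0.25) + (3.25)·(3.25) + (0.25)·(0.25) + (-3.75)·(-3.75)) / 3 = 24.75/3 = 8.25
  S[A,B] = ((0.25)·(1) + (3.25)·(-5) + (0.25)·(3) + (-3.75)·(1)) / 3 = -19/3 = -6.3333
  S[B,B] = ((1)·(1) + (-5)·(-5) + (3)·(3) + (1)·(1)) / 3 = 36/3 = 12
  S = [[8.25, -6.3333],
 [-6.3333, 12]].

Step 3 — invert S. det(S) = 8.25·12 - (-6.3333)² = 58.8889.
  S^{-1} = (1/det) · [[d, -b], [-b, a]] = [[0.2038, 0.1075],
 [0.1075, 0.1401]].

Step 4 — quadratic form (x̄ - mu_0)^T · S^{-1} · (x̄ - mu_0):
  S^{-1} · (x̄ - mu_0) = (0.4755, 0.5009),
  (x̄ - mu_0)^T · [...] = (0.75)·(0.4755) + (3)·(0.5009) = 1.8594.

Step 5 — scale by n: T² = 4 · 1.8594 = 7.4377.

T² ≈ 7.4377


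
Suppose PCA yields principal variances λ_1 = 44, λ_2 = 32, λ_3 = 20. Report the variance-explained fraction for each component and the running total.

Step 1 — total variance = trace(Sigma) = Σ λ_i = 44 + 32 + 20 = 96.

Step 2 — fraction explained by component i = λ_i / Σ λ:
  PC1: 44/96 = 0.4583
  PC2: 32/96 = 0.3333
  PC3: 20/96 = 0.2083

Step 3 — cumulative fraction after k components = (λ_1 + ... + λ_k) / Σ λ:
  k = 1: 44/96 = 0.4583
  k = 2: (44 + 32)/96 = 76/96 = 0.7917
  k = 3: (44 + 32 + 20)/96 = 96/96 = 1

Summary (fraction, with percent):

explained: PC1 0.4583 (45.83%), PC2 0.3333 (33.33%), PC3 0.2083 (20.83%);  cumulative: 0.4583, 0.7917, 1


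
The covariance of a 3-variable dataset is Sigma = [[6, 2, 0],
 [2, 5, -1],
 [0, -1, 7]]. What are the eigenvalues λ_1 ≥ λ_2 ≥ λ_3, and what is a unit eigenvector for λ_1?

Step 1 — characteristic polynomial p(λ) = det(λI - Sigma) = λ³ - tr·λ² + c_1·λ - det, where tr = trace, c_1 = sum of the principal 2×2 minors, det = det(Sigma):
  tr = 6 + 5 + 7 = 18,
  c_1 = (6·5 - (2)²) + (6·7 - (0)²) + (5·7 - (-1)²) = 26 + 42 + 34 = 102,
  det = 6·(5·7 - (-1)²) - (2)·((2)·7 - (-1)·(0)) + (0)·((2)·(-1) - 5·(0)) = 6·(34) - (2)·(14) + (0)·(-2) = 176.
  So p(λ) = λ³ - 18λ² + 102λ - 176.
Step 2 — look for an integer root (rational root theorem: any rational root is an integer divisor of 176). Testing λ = 8:
  p(8) = 512 - 1152 + 816 - 176 = 0  ✓
  Dividing out (λ - 8): p(λ) = (λ - 8)(λ² - 10λ + 22).
Step 3 — remaining eigenvalues from the quadratic λ² - 10λ + 22 = 0:
  Δ = 10² - 4·22 = 100 - 88 = 12,  λ = (10 ± √12)/2 = (10 ± 3.4641)/2 ≈ 6.7321 or 3.2679.
  Sorted: λ_1 = 8,  λ_2 = 6.7321,  λ_3 = 3.2679  (check: sum = 18 = tr ✓).

Step 4 — unit eigenvector for λ_1 = 8: v spans the null space of (Sigma - λ_1 I), whose rows are
  r_1 = (-2, 2, 0),  r_2 = (2, -3, -1),  r_3 = (0, -1, -1).
  v is orthogonal to every row, so take v ∝ r_1 × r_2 = ((2)·(-1) - (0)·(-3), (0)·(2) - (-2)·(-1), (-2)·(-3) - (2)·(2)) = (-2, -2, 2).
  Rescale (divide by 2; multiply by -1 so the first nonzero entry is positive): u = (1, 1, -1).
  ||u|| = √((1)² + (1)² + (-1)²) = √(3) ≈ 1.7321,  v_1 = u/||u|| ≈ (0.5774, 0.5774, -0.5774) (||v_1|| = 1).

λ_1 = 8,  λ_2 = 6.7321,  λ_3 = 3.2679;  v_1 ≈ (0.5774, 0.5774, -0.5774)


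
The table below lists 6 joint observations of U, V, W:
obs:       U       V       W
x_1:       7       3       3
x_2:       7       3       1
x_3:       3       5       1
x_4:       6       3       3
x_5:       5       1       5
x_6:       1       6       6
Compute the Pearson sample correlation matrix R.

Step 1 — column means:
  mean(U) = (7 + 7 + 3 + 6 + 5 + 1) / 6 = 29/6 = 4.8333
  mean(V) = (3 + 3 + 5 + 3 + 1 + 6) / 6 = 21/6 = 3.5
  mean(W) = (3 + 1 + 1 + 3 + 5 + 6) / 6 = 19/6 = 3.1667

Step 2 — sample variances and covariances s[i,j] = (1/(n-1)) · Σ_k (x_{k,i} - mean_i) · (x_{k,j} - mean_j), with n-1 = 5:
  s[U,U] = ((2.1667)·(2.1667) + (2.1667)·(2.1667) + (-1.8333)·(-1.8333) + (1.1667)·(1.1667) + (0.1667)·(0.1667) + (-3.8333)·(-3.8333)) / 5 = 28.8333/5 = 5.7667
  s[U,V] = ((2.1667)·(-0.5) + (2.1667)·(-0.5) + (-1.8333)·(1.5) + (1.1667)·(-0.5) + (0.1667)·(-2.5) + (-3.8333)·(2.5)) / 5 = -15.5/5 = -3.1
  s[U,W] = ((2.1667)·(-0.1667) + (2.1667)·(-2.1667) + (-1.8333)·(-2.1667) + (1.1667)·(-0.1667) + (0.1667)·(1.8333) + (-3.8333)·(2.8333)) / 5 = -11.8333/5 = -2.3667
  s[V,V] = ((-0.5)·(-0.5) + (-0.5)·(-0.5) + (1.5)·(1.5) + (-0.5)·(-0.5) + (-2.5)·(-2.5) + (2.5)·(2.5)) / 5 = 15.5/5 = 3.1
  s[V,W] = ((-0.5)·(-0.1667) + (-0.5)·(-2.1667) + (1.5)·(-2.1667) + (-0.5)·(-0.1667) + (-2.5)·(1.8333) + (2.5)·(2.8333)) / 5 = 0.5/5 = 0.1
  s[W,W] = ((-0.1667)·(-0.1667) + (-2.1667)·(-2.1667) + (-2.1667)·(-2.1667) + (-0.1667)·(-0.1667) + (1.8333)·(1.8333) + (2.8333)·(2.8333)) / 5 = 20.8333/5 = 4.1667
  Sample standard deviations s_i = √(s[i,i]):
  s(U) = √(5.7667) = 2.4014
  s(V) = √(3.1) = 1.7607
  s(W) = √(4.1667) = 2.0412

Step 3 — r_{ij} = s_{ij} / (s_i · s_j):
  r[U,U] = 1 (diagonal).
  r[U,V] = -3.1 / (2.4014 · 1.7607) = -3.1 / 4.2281 = -0.7332
  r[U,W] = -2.3667 / (2.4014 · 2.0412) = -2.3667 / 4.9018 = -0.4828
  r[V,V] = 1 (diagonal).
  r[V,W] = 0.1 / (1.7607 · 2.0412) = 0.1 / 3.594 = 0.0278
  r[W,W] = 1 (diagonal).

R is symmetric with unit diagonal. Assembling:

R = [[1, -0.7332, -0.4828],
 [-0.7332, 1, 0.0278],
 [-0.4828, 0.0278, 1]]


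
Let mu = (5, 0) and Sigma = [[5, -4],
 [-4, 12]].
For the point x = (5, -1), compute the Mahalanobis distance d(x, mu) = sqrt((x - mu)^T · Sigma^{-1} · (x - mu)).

Step 1 — centre the observation: (x - mu) = (0, -1).

Step 2 — invert Sigma. det(Sigma) = 5·12 - (-4)² = 44.
  Sigma^{-1} = (1/det) · [[d, -b], [-b, a]] = [[0.2727, 0.0909],
 [0.0909, 0.1136]].

Step 3 — form the quadratic (x - mu)^T · Sigma^{-1} · (x - mu):
  Sigma^{-1} · (x - mu) = (-0.0909, -0.1136).
  (x - mu)^T · [Sigma^{-1} · (x - mu)] = (0)·(-0.0909) + (-1)·(-0.1136) = 0.1136.

Step 4 — take square root: d = √(0.1136) ≈ 0.3371.

d(x, mu) = √(0.1136) ≈ 0.3371


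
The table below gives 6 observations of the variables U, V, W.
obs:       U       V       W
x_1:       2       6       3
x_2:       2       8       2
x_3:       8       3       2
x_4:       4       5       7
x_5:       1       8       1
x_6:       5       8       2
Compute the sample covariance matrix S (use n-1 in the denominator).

Step 1 — column means:
  mean(U) = (2 + 2 + 8 + 4 + 1 + 5) / 6 = 22/6 = 3.6667
  mean(V) = (6 + 8 + 3 + 5 + 8 + 8) / 6 = 38/6 = 6.3333
  mean(W) = (3 + 2 + 2 + 7 + 1 + 2) / 6 = 17/6 = 2.8333

Step 2 — sample covariance S[i,j] = (1/(n-1)) · Σ_k (x_{k,i} - mean_i) · (x_{k,j} - mean_j), with n-1 = 5.
  S[U,U] = ((-1.6667)·(-1.6667) + (-1.6667)·(-1.6667) + (4.3333)·(4.3333) + (0.3333)·(0.3333) + (-2.6667)·(-2.6667) + (1.3333)·(1.3333)) / 5 = 33.3333/5 = 6.6667
  S[U,V] = ((-1.6667)·(-0.3333) + (-1.6667)·(1.6667) + (4.3333)·(-3.3333) + (0.3333)·(-1.3333) + (-2.6667)·(1.6667) + (1.3333)·(1.6667)) / 5 = -19.3333/5 = -3.8667
  S[U,W] = ((-1.6667)·(0.1667) + (-1.6667)·(-0.8333) + (4.3333)·(-0.8333) + (0.3333)·(4.1667) + (-2.6667)·(-1.8333) + (1.3333)·(-0.8333)) / 5 = 2.6667/5 = 0.5333
  S[V,V] = ((-0.3333)·(-0.3333) + (1.6667)·(1.6667) + (-3.3333)·(-3.3333) + (-1.3333)·(-1.3333) + (1.6667)·(1.6667) + (1.6667)·(1.6667)) / 5 = 21.3333/5 = 4.2667
  S[V,W] = ((-0.3333)·(0.1667) + (1.6667)·(-0.8333) + (-3.3333)·(-0.8333) + (-1.3333)·(4.1667) + (1.6667)·(-1.8333) + (1.6667)·(-0.8333)) / 5 = -8.6667/5 = -1.7333
  S[W,W] = ((0.1667)·(0.1667) + (-0.8333)·(-0.8333) + (-0.8333)·(-0.8333) + (4.1667)·(4.1667) + (-1.8333)·(-1.8333) + (-0.8333)·(-0.8333)) / 5 = 22.8333/5 = 4.5667

S is symmetric (S[j,i] = S[i,j]). Assembling:

S = [[6.6667, -3.8667, 0.5333],
 [-3.8667, 4.2667, -1.7333],
 [0.5333, -1.7333, 4.5667]]


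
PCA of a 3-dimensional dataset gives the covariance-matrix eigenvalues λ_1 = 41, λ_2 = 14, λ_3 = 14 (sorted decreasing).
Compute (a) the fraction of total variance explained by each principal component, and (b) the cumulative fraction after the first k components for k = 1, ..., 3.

Step 1 — total variance = trace(Sigma) = Σ λ_i = 41 + 14 + 14 = 69.

Step 2 — fraction explained by component i = λ_i / Σ λ:
  PC1: 41/69 = 0.5942
  PC2: 14/69 = 0.2029
  PC3: 14/69 = 0.2029

Step 3 — cumulative fraction after k components = (λ_1 + ... + λ_k) / Σ λ:
  k = 1: 41/69 = 0.5942
  k = 2: (41 + 14)/69 = 55/69 = 0.7971
  k = 3: (41 + 14 + 14)/69 = 69/69 = 1

Summary (fraction, with percent):

explained: PC1 0.5942 (59.42%), PC2 0.2029 (20.29%), PC3 0.2029 (20.29%);  cumulative: 0.5942, 0.7971, 1


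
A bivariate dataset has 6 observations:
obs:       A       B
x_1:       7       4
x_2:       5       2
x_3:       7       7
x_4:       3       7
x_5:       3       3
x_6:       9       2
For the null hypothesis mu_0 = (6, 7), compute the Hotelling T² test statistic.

Step 1 — sample mean vector:
  mean(A) = (7 + 5 + 7 + 3 + 3 + 9) / 6 = 34/6 = 5.6667
  mean(B) = (4 + 2 + 7 + 7 + 3 + 2) / 6 = 25/6 = 4.1667
  x̄ = (5.6667, 4.1667),  deviation x̄ - mu_0 = (5.6667, 4.1667) - (6, 7) = (-0.3333, -2.8333).

Step 2 — sample covariance matrix, S[i,j] = (1/(n-1)) · Σ_k (x_{k,i} - mean_i) · (x_{k,j} - mean_j), divisor n-1 = 5:
  S[A,A] = ((1.3333)·(1.3333) + (-0.6667)·(-0.6667) + (1.3333)·(1.3333) + (-2.6667)·(-2.6667) + (-2.6667)·(-2.6667) + (3.3333)·(3.3333)) / 5 = 29.3333/5 = 5.8667
  S[A,B] = ((1.3333)·(-0.1667) + (-0.6667)·(-2.1667) + (1.3333)·(2.8333) + (-2.6667)·(2.8333) + (-2.6667)·(-1.1667) + (3.3333)·(-2.1667)) / 5 = -6.6667/5 = -1.3333
  S[B,B] = ((-0.1667)·(-0.1667) + (-2.1667)·(-2.1667) + (2.8333)·(2.8333) + (2.8333)·(2.8333) + (-1.1667)·(-1.1667) + (-2.1667)·(-2.1667)) / 5 = 26.8333/5 = 5.3667
  S = [[5.8667, -1.3333],
 [-1.3333, 5.3667]].

Step 3 — invert S. det(S) = 5.8667·5.3667 - (-1.3333)² = 29.7067.
  S^{-1} = (1/det) · [[d, -b], [-b, a]] = [[0.1807, 0.0449],
 [0.0449, 0.1975]].

Step 4 — quadratic form (x̄ - mu_0)^T · S^{-1} · (x̄ - mu_0):
  S^{-1} · (x̄ - mu_0) = (-0.1874, -0.5745),
  (x̄ - mu_0)^T · [...] = (-0.3333)·(-0.1874) + (-2.8333)·(-0.5745) = 1.6902.

Step 5 — scale by n: T² = 6 · 1.6902 = 10.1414.

T² ≈ 10.1414


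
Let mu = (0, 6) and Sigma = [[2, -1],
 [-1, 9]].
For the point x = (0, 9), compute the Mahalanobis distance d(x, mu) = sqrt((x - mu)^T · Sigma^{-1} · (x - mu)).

Step 1 — centre the observation: (x - mu) = (0, 3).

Step 2 — invert Sigma. det(Sigma) = 2·9 - (-1)² = 17.
  Sigma^{-1} = (1/det) · [[d, -b], [-b, a]] = [[0.5294, 0.0588],
 [0.0588, 0.1176]].

Step 3 — form the quadratic (x - mu)^T · Sigma^{-1} · (x - mu):
  Sigma^{-1} · (x - mu) = (0.1765, 0.3529).
  (x - mu)^T · [Sigma^{-1} · (x - mu)] = (0)·(0.1765) + (3)·(0.3529) = 1.0588.

Step 4 — take square root: d = √(1.0588) ≈ 1.029.

d(x, mu) = √(1.0588) ≈ 1.029


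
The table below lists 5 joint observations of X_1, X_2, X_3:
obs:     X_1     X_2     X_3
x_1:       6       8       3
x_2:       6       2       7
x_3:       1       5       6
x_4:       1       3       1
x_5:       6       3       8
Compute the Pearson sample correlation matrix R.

Step 1 — column means:
  mean(X_1) = (6 + 6 + 1 + 1 + 6) / 5 = 20/5 = 4
  mean(X_2) = (8 + 2 + 5 + 3 + 3) / 5 = 21/5 = 4.2
  mean(X_3) = (3 + 7 + 6 + 1 + 8) / 5 = 25/5 = 5

Step 2 — sample variances and covariances s[i,j] = (1/(n-1)) · Σ_k (x_{k,i} - mean_i) · (x_{k,j} - mean_j), with n-1 = 4:
  s[X_1,X_1] = ((2)·(2) + (2)·(2) + (-3)·(-3) + (-3)·(-3) + (2)·(2)) / 4 = 30/4 = 7.5
  s[X_1,X_2] = ((2)·(3.8) + (2)·(-2.2) + (-3)·(0.8) + (-3)·(-1.2) + (2)·(-1.2)) / 4 = 2/4 = 0.5
  s[X_1,X_3] = ((2)·(-2) + (2)·(2) + (-3)·(1) + (-3)·(-4) + (2)·(3)) / 4 = 15/4 = 3.75
  s[X_2,X_2] = ((3.8)·(3.8) + (-2.2)·(-2.2) + (0.8)·(0.8) + (-1.2)·(-1.2) + (-1.2)·(-1.2)) / 4 = 22.8/4 = 5.7
  s[X_2,X_3] = ((3.8)·(-2) + (-2.2)·(2) + (0.8)·(1) + (-1.2)·(-4) + (-1.2)·(3)) / 4 = -10/4 = -2.5
  s[X_3,X_3] = ((-2)·(-2) + (2)·(2) + (1)·(1) + (-4)·(-4) + (3)·(3)) / 4 = 34/4 = 8.5
  Sample standard deviations s_i = √(s[i,i]):
  s(X_1) = √(7.5) = 2.7386
  s(X_2) = √(5.7) = 2.3875
  s(X_3) = √(8.5) = 2.9155

Step 3 — r_{ij} = s_{ij} / (s_i · s_j):
  r[X_1,X_1] = 1 (diagonal).
  r[X_1,X_2] = 0.5 / (2.7386 · 2.3875) = 0.5 / 6.5383 = 0.0765
  r[X_1,X_3] = 3.75 / (2.7386 · 2.9155) = 3.75 / 7.9844 = 0.4697
  r[X_2,X_2] = 1 (diagonal).
  r[X_2,X_3] = -2.5 / (2.3875 · 2.9155) = -2.5 / 6.9606 = -0.3592
  r[X_3,X_3] = 1 (diagonal).

R is symmetric with unit diagonal. Assembling:

R = [[1, 0.0765, 0.4697],
 [0.0765, 1, -0.3592],
 [0.4697, -0.3592, 1]]


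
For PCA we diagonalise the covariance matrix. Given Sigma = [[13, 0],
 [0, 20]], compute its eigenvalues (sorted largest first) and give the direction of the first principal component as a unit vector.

Step 1 — characteristic polynomial of 2×2 Sigma:
  det(Sigma - λI) = λ² - trace · λ + det = 0.
  trace = 13 + 20 = 33, det = 13·20 - (0)² = 260.
Step 2 — discriminant:
  Δ = trace² - 4·det = 1089 - 1040 = 49.
Step 3 — eigenvalues:
  λ = (trace ± √Δ)/2 = (33 ± 7)/2,
  λ_1 = 20,  λ_2 = 13.

Step 4 — unit eigenvector for λ_1: Sigma is diagonal, so its eigenvectors are the coordinate axes. λ_1 = 20 is the diagonal entry on the second coordinate axis, hence
  v_1 = (0, 1) (||v_1|| = 1).

λ_1 = 20,  λ_2 = 13;  v_1 ≈ (0, 1)


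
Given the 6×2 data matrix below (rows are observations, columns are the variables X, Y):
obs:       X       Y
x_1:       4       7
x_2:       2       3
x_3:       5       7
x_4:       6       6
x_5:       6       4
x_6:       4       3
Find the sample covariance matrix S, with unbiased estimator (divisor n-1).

Step 1 — column means:
  mean(X) = (4 + 2 + 5 + 6 + 6 + 4) / 6 = 27/6 = 4.5
  mean(Y) = (7 + 3 + 7 + 6 + 4 + 3) / 6 = 30/6 = 5

Step 2 — sample covariance S[i,j] = (1/(n-1)) · Σ_k (x_{k,i} - mean_i) · (x_{k,j} - mean_j), with n-1 = 5.
  S[X,X] = ((-0.5)·(-0.5) + (-2.5)·(-2.5) + (0.5)·(0.5) + (1.5)·(1.5) + (1.5)·(1.5) + (-0.5)·(-0.5)) / 5 = 11.5/5 = 2.3
  S[X,Y] = ((-0.5)·(2) + (-2.5)·(-2) + (0.5)·(2) + (1.5)·(1) + (1.5)·(-1) + (-0.5)·(-2)) / 5 = 6/5 = 1.2
  S[Y,Y] = ((2)·(2) + (-2)·(-2) + (2)·(2) + (1)·(1) + (-1)·(-1) + (-2)·(-2)) / 5 = 18/5 = 3.6

S is symmetric (S[j,i] = S[i,j]). Assembling:

S = [[2.3, 1.2],
 [1.2, 3.6]]


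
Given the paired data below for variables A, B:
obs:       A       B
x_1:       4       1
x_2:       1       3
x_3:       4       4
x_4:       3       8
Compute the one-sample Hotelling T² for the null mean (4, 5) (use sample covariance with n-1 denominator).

Step 1 — sample mean vector:
  mean(A) = (4 + 1 + 4 + 3) / 4 = 12/4 = 3
  mean(B) = (1 + 3 + 4 + 8) / 4 = 16/4 = 4
  x̄ = (3, 4),  deviation x̄ - mu_0 = (3, 4) - (4, 5) = (-1, -1).

Step 2 — sample covariance matrix, S[i,j] = (1/(n-1)) · Σ_k (x_{k,i} - mean_i) · (x_{k,j} - mean_j), divisor n-1 = 3:
  S[A,A] = ((1)·(1) + (-2)·(-2) + (1)·(1) + (0)·(0)) / 3 = 6/3 = 2
  S[A,B] = ((1)·(-3) + (-2)·(-1) + (1)·(0) + (0)·(4)) / 3 = -1/3 = -0.3333
  S[B,B] = ((-3)·(-3) + (-1)·(-1) + (0)·(0) + (4)·(4)) / 3 = 26/3 = 8.6667
  S = [[2, -0.3333],
 [-0.3333, 8.6667]].

Step 3 — invert S. det(S) = 2·8.6667 - (-0.3333)² = 17.2222.
  S^{-1} = (1/det) · [[d, -b], [-b, a]] = [[0.5032, 0.0194],
 [0.0194, 0.1161]].

Step 4 — quadratic form (x̄ - mu_0)^T · S^{-1} · (x̄ - mu_0):
  S^{-1} · (x̄ - mu_0) = (-0.5226, -0.1355),
  (x̄ - mu_0)^T · [...] = (-1)·(-0.5226) + (-1)·(-0.1355) = 0.6581.

Step 5 — scale by n: T² = 4 · 0.6581 = 2.6323.

T² ≈ 2.6323


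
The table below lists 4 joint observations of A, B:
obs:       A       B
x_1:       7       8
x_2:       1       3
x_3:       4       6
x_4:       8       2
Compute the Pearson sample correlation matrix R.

Step 1 — column means:
  mean(A) = (7 + 1 + 4 + 8) / 4 = 20/4 = 5
  mean(B) = (8 + 3 + 6 + 2) / 4 = 19/4 = 4.75

Step 2 — sample variances and covariances s[i,j] = (1/(n-1)) · Σ_k (x_{k,i} - mean_i) · (x_{k,j} - mean_j), with n-1 = 3:
  s[A,A] = ((2)·(2) + (-4)·(-4) + (-1)·(-1) + (3)·(3)) / 3 = 30/3 = 10
  s[A,B] = ((2)·(3.25) + (-4)·(-1.75) + (-1)·(1.25) + (3)·(-2.75)) / 3 = 4/3 = 1.3333
  s[B,B] = ((3.25)·(3.25) + (-1.75)·(-1.75) + (1.25)·(1.25) + (-2.75)·(-2.75)) / 3 = 22.75/3 = 7.5833
  Sample standard deviations s_i = √(s[i,i]):
  s(A) = √(10) = 3.1623
  s(B) = √(7.5833) = 2.7538

Step 3 — r_{ij} = s_{ij} / (s_i · s_j):
  r[A,A] = 1 (diagonal).
  r[A,B] = 1.3333 / (3.1623 · 2.7538) = 1.3333 / 8.7082 = 0.1531
  r[B,B] = 1 (diagonal).

R is symmetric with unit diagonal. Assembling:

R = [[1, 0.1531],
 [0.1531, 1]]


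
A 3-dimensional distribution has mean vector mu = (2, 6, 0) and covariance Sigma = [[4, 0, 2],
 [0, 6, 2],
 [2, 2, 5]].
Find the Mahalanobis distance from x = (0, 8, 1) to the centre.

Step 1 — centre the observation: (x - mu) = (-2, 2, 1).

Step 2 — invert Sigma (cofactor / det for 3×3, or solve directly):
  Sigma^{-1} = [[0.325, 0.05, -0.15],
 [0.05, 0.2, -0.1],
 [-0.15, -0.1, 0.3]].

Step 3 — form the quadratic (x - mu)^T · Sigma^{-1} · (x - mu):
  Sigma^{-1} · (x - mu) = (-0.7, 0.2, 0.4).
  (x - mu)^T · [Sigma^{-1} · (x - mu)] = (-2)·(-0.7) + (2)·(0.2) + (1)·(0.4) = 2.2.

Step 4 — take square root: d = √(2.2) ≈ 1.4832.

d(x, mu) = √(2.2) ≈ 1.4832


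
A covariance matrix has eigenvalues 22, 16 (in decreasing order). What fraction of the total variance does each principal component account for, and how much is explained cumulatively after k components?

Step 1 — total variance = trace(Sigma) = Σ λ_i = 22 + 16 = 38.

Step 2 — fraction explained by component i = λ_i / Σ λ:
  PC1: 22/38 = 0.5789
  PC2: 16/38 = 0.4211

Step 3 — cumulative fraction after k components = (λ_1 + ... + λ_k) / Σ λ:
  k = 1: 22/38 = 0.5789
  k = 2: (22 + 16)/38 = 38/38 = 1

Summary (fraction, with percent):

explained: PC1 0.5789 (57.89%), PC2 0.4211 (42.11%);  cumulative: 0.5789, 1


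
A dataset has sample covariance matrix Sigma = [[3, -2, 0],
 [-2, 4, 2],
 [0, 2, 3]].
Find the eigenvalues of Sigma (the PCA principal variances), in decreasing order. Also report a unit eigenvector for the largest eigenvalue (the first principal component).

Step 1 — characteristic polynomial p(λ) = det(λI - Sigma) = λ³ - tr·λ² + c_1·λ - det, where tr = trace, c_1 = sum of the principal 2×2 minors, det = det(Sigma):
  tr = 3 + 4 + 3 = 10,
  c_1 = (3·4 - (-2)²) + (3·3 - (0)²) + (4·3 - (2)²) = 8 + 9 + 8 = 25,
  det = 3·(4·3 - (2)²) - (-2)·((-2)·3 - (2)·(0)) + (0)·((-2)·(2) - 4·(0)) = 3·(8) - (-2)·(-6) + (0)·(-4) = 12.
  So p(λ) = λ³ - 10λ² + 25λ - 12.
Step 2 — look for an integer root (rational root theorem: any rational root is an integer divisor of 12). Testing λ = 3:
  p(3) = 27 - 90 + 75 - 12 = 0  ✓
  Dividing out (λ - 3): p(λ) = (λ - 3)(λ² - 7λ + 4).
Step 3 — remaining eigenvalues from the quadratic λ² - 7λ + 4 = 0:
  Δ = 7² - 4·4 = 49 - 16 = 33,  λ = (7 ± √33)/2 = (7 ± 5.7446)/2 ≈ 6.3723 or 0.6277.
  Sorted: λ_1 = 6.3723,  λ_2 = 3,  λ_3 = 0.6277  (check: sum = 10 = tr ✓).

Step 4 — unit eigenvector for λ_1 ≈ 6.3723: v spans the null space of (Sigma - λ_1 I), whose rows are
  r_1 = (-3.3723, -2, 0),  r_2 = (-2, -2.3723, 2),  r_3 = (0, 2, -3.3723).
  v is orthogonal to every row, so take v ∝ r_1 × r_2 = ((-2)·(2) - (0)·(-2.3723), (0)·(-2) - (-3.3723)·(2), (-3.3723)·(-2.3723) - (-2)·(-2)) ≈ (-4, 6.7446, 4).
  Rescale (multiply by -1 so the first nonzero entry is positive): u = (4, -6.7446, -4).
  ||u|| = √((4)² + (-6.7446)² + (-4)²) = √(77.4891) ≈ 8.8028,  v_1 = u/||u|| ≈ (0.4544, -0.7662, -0.4544) (||v_1|| = 1).

λ_1 = 6.3723,  λ_2 = 3,  λ_3 = 0.6277;  v_1 ≈ (0.4544, -0.7662, -0.4544)


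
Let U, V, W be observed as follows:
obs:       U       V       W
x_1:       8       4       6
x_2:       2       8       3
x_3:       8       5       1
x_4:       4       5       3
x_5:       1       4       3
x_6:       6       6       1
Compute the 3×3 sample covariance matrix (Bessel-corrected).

Step 1 — column means:
  mean(U) = (8 + 2 + 8 + 4 + 1 + 6) / 6 = 29/6 = 4.8333
  mean(V) = (4 + 8 + 5 + 5 + 4 + 6) / 6 = 32/6 = 5.3333
  mean(W) = (6 + 3 + 1 + 3 + 3 + 1) / 6 = 17/6 = 2.8333

Step 2 — sample covariance S[i,j] = (1/(n-1)) · Σ_k (x_{k,i} - mean_i) · (x_{k,j} - mean_j), with n-1 = 5.
  S[U,U] = ((3.1667)·(3.1667) + (-2.8333)·(-2.8333) + (3.1667)·(3.1667) + (-0.8333)·(-0.8333) + (-3.8333)·(-3.8333) + (1.1667)·(1.1667)) / 5 = 44.8333/5 = 8.9667
  S[U,V] = ((3.1667)·(-1.3333) + (-2.8333)·(2.6667) + (3.1667)·(-0.3333) + (-0.8333)·(-0.3333) + (-3.8333)·(-1.3333) + (1.1667)·(0.6667)) / 5 = -6.6667/5 = -1.3333
  S[U,W] = ((3.1667)·(3.1667) + (-2.8333)·(0.1667) + (3.1667)·(-1.8333) + (-0.8333)·(0.1667) + (-3.8333)·(0.1667) + (1.1667)·(-1.8333)) / 5 = 0.8333/5 = 0.1667
  S[V,V] = ((-1.3333)·(-1.3333) + (2.6667)·(2.6667) + (-0.3333)·(-0.3333) + (-0.3333)·(-0.3333) + (-1.3333)·(-1.3333) + (0.6667)·(0.6667)) / 5 = 11.3333/5 = 2.2667
  S[V,W] = ((-1.3333)·(3.1667) + (2.6667)·(0.1667) + (-0.3333)·(-1.8333) + (-0.3333)·(0.1667) + (-1.3333)·(0.1667) + (0.6667)·(-1.8333)) / 5 = -4.6667/5 = -0.9333
  S[W,W] = ((3.1667)·(3.1667) + (0.1667)·(0.1667) + (-1.8333)·(-1.8333) + (0.1667)·(0.1667) + (0.1667)·(0.1667) + (-1.8333)·(-1.8333)) / 5 = 16.8333/5 = 3.3667

S is symmetric (S[j,i] = S[i,j]). Assembling:

S = [[8.9667, -1.3333, 0.1667],
 [-1.3333, 2.2667, -0.9333],
 [0.1667, -0.9333, 3.3667]]


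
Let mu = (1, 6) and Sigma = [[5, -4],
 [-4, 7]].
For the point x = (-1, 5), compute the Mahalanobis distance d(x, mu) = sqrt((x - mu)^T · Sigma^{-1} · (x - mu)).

Step 1 — centre the observation: (x - mu) = (-2, -1).

Step 2 — invert Sigma. det(Sigma) = 5·7 - (-4)² = 19.
  Sigma^{-1} = (1/det) · [[d, -b], [-b, a]] = [[0.3684, 0.2105],
 [0.2105, 0.2632]].

Step 3 — form the quadratic (x - mu)^T · Sigma^{-1} · (x - mu):
  Sigma^{-1} · (x - mu) = (-0.9474, -0.6842).
  (x - mu)^T · [Sigma^{-1} · (x - mu)] = (-2)·(-0.9474) + (-1)·(-0.6842) = 2.5789.

Step 4 — take square root: d = √(2.5789) ≈ 1.6059.

d(x, mu) = √(2.5789) ≈ 1.6059


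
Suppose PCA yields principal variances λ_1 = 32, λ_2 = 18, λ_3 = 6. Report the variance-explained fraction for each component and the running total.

Step 1 — total variance = trace(Sigma) = Σ λ_i = 32 + 18 + 6 = 56.

Step 2 — fraction explained by component i = λ_i / Σ λ:
  PC1: 32/56 = 0.5714
  PC2: 18/56 = 0.3214
  PC3: 6/56 = 0.1071

Step 3 — cumulative fraction after k components = (λ_1 + ... + λ_k) / Σ λ:
  k = 1: 32/56 = 0.5714
  k = 2: (32 + 18)/56 = 50/56 = 0.8929
  k = 3: (32 + 18 + 6)/56 = 56/56 = 1

Summary (fraction, with percent):

explained: PC1 0.5714 (57.14%), PC2 0.3214 (32.14%), PC3 0.1071 (10.71%);  cumulative: 0.5714, 0.8929, 1


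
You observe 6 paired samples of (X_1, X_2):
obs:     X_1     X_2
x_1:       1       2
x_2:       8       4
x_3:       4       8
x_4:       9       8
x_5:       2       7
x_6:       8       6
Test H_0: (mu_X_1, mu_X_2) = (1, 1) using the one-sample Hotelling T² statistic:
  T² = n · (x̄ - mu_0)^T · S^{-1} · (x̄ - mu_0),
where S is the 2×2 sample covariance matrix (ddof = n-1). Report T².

Step 1 — sample mean vector:
  mean(X_1) = (1 + 8 + 4 + 9 + 2 + 8) / 6 = 32/6 = 5.3333
  mean(X_2) = (2 + 4 + 8 + 8 + 7 + 6) / 6 = 35/6 = 5.8333
  x̄ = (5.3333, 5.8333),  deviation x̄ - mu_0 = (5.3333, 5.8333) - (1, 1) = (4.3333, 4.8333).

Step 2 — sample covariance matrix, S[i,j] = (1/(n-1)) · Σ_k (x_{k,i} - mean_i) · (x_{k,j} - mean_j), divisor n-1 = 5:
  S[X_1,X_1] = ((-4.3333)·(-4.3333) + (2.6667)·(2.6667) + (-1.3333)·(-1.3333) + (3.6667)·(3.6667) + (-3.3333)·(-3.3333) + (2.6667)·(2.6667)) / 5 = 59.3333/5 = 11.8667
  S[X_1,X_2] = ((-4.3333)·(-3.8333) + (2.6667)·(-1.8333) + (-1.3333)·(2.1667) + (3.6667)·(2.1667) + (-3.3333)·(1.1667) + (2.6667)·(0.1667)) / 5 = 13.3333/5 = 2.6667
  S[X_2,X_2] = ((-3.8333)·(-3.8333) + (-1.8333)·(-1.8333) + (2.1667)·(2.1667) + (2.1667)·(2.1667) + (1.1667)·(1.1667) + (0.1667)·(0.1667)) / 5 = 28.8333/5 = 5.7667
  S = [[11.8667, 2.6667],
 [2.6667, 5.7667]].

Step 3 — invert S. det(S) = 11.8667·5.7667 - (2.6667)² = 61.32.
  S^{-1} = (1/det) · [[d, -b], [-b, a]] = [[0.094, -0.0435],
 [-0.0435, 0.1935]].

Step 4 — quadratic form (x̄ - mu_0)^T · S^{-1} · (x̄ - mu_0):
  S^{-1} · (x̄ - mu_0) = (0.1973, 0.7469),
  (x̄ - mu_0)^T · [...] = (4.3333)·(0.1973) + (4.8333)·(0.7469) = 4.4651.

Step 5 — scale by n: T² = 6 · 4.4651 = 26.7906.

T² ≈ 26.7906


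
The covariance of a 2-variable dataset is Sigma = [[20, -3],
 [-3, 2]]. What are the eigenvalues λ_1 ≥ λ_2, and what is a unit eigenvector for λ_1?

Step 1 — characteristic polynomial of 2×2 Sigma:
  det(Sigma - λI) = λ² - trace · λ + det = 0.
  trace = 20 + 2 = 22, det = 20·2 - (-3)² = 31.
Step 2 — discriminant:
  Δ = trace² - 4·det = 484 - 124 = 360.
Step 3 — eigenvalues:
  λ = (trace ± √Δ)/2 = (22 ± 18.9737)/2,
  λ_1 = 20.4868,  λ_2 = 1.5132.

Step 4 — unit eigenvector for λ_1: solve (Sigma - λ_1 I)v = 0. First row:
  (20 - 20.4868)·v_x + (-3)·v_y = 0, i.e. (-0.4868)·v_x + (-3)·v_y = 0,
  so v ∝ (b, λ_1 - a) = (-3, 0.4868); multiply by -1 so the first entry is positive: u = (3, -0.4868).
  ||u|| = √((3)² + (-0.4868)²) = √(9.237) ≈ 3.0392,
  v_1 = u/||u|| ≈ (0.9871, -0.1602) (||v_1|| = 1).

λ_1 = 20.4868,  λ_2 = 1.5132;  v_1 ≈ (0.9871, -0.1602)


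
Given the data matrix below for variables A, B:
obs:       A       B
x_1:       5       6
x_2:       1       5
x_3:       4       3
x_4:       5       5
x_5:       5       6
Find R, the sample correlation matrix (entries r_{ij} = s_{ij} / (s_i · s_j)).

Step 1 — column means:
  mean(A) = (5 + 1 + 4 + 5 + 5) / 5 = 20/5 = 4
  mean(B) = (6 + 5 + 3 + 5 + 6) / 5 = 25/5 = 5

Step 2 — sample variances and covariances s[i,j] = (1/(n-1)) · Σ_k (x_{k,i} - mean_i) · (x_{k,j} - mean_j), with n-1 = 4:
  s[A,A] = ((1)·(1) + (-3)·(-3) + (0)·(0) + (1)·(1) + (1)·(1)) / 4 = 12/4 = 3
  s[A,B] = ((1)·(1) + (-3)·(0) + (0)·(-2) + (1)·(0) + (1)·(1)) / 4 = 2/4 = 0.5
  s[B,B] = ((1)·(1) + (0)·(0) + (-2)·(-2) + (0)·(0) + (1)·(1)) / 4 = 6/4 = 1.5
  Sample standard deviations s_i = √(s[i,i]):
  s(A) = √(3) = 1.7321
  s(B) = √(1.5) = 1.2247

Step 3 — r_{ij} = s_{ij} / (s_i · s_j):
  r[A,A] = 1 (diagonal).
  r[A,B] = 0.5 / (1.7321 · 1.2247) = 0.5 / 2.1213 = 0.2357
  r[B,B] = 1 (diagonal).

R is symmetric with unit diagonal. Assembling:

R = [[1, 0.2357],
 [0.2357, 1]]


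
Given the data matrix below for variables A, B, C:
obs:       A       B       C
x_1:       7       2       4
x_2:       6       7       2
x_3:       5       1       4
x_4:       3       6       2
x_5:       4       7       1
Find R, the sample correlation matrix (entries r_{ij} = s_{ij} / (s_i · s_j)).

Step 1 — column means:
  mean(A) = (7 + 6 + 5 + 3 + 4) / 5 = 25/5 = 5
  mean(B) = (2 + 7 + 1 + 6 + 7) / 5 = 23/5 = 4.6
  mean(C) = (4 + 2 + 4 + 2 + 1) / 5 = 13/5 = 2.6

Step 2 — sample variances and covariances s[i,j] = (1/(n-1)) · Σ_k (x_{k,i} - mean_i) · (x_{k,j} - mean_j), with n-1 = 4:
  s[A,A] = ((2)·(2) + (1)·(1) + (0)·(0) + (-2)·(-2) + (-1)·(-1)) / 4 = 10/4 = 2.5
  s[A,B] = ((2)·(-2.6) + (1)·(2.4) + (0)·(-3.6) + (-2)·(1.4) + (-1)·(2.4)) / 4 = -8/4 = -2
  s[A,C] = ((2)·(1.4) + (1)·(-0.6) + (0)·(1.4) + (-2)·(-0.6) + (-1)·(-1.6)) / 4 = 5/4 = 1.25
  s[B,B] = ((-2.6)·(-2.6) + (2.4)·(2.4) + (-3.6)·(-3.6) + (1.4)·(1.4) + (2.4)·(2.4)) / 4 = 33.2/4 = 8.3
  s[B,C] = ((-2.6)·(1.4) + (2.4)·(-0.6) + (-3.6)·(1.4) + (1.4)·(-0.6) + (2.4)·(-1.6)) / 4 = -14.8/4 = -3.7
  s[C,C] = ((1.4)·(1.4) + (-0.6)·(-0.6) + (1.4)·(1.4) + (-0.6)·(-0.6) + (-1.6)·(-1.6)) / 4 = 7.2/4 = 1.8
  Sample standard deviations s_i = √(s[i,i]):
  s(A) = √(2.5) = 1.5811
  s(B) = √(8.3) = 2.881
  s(C) = √(1.8) = 1.3416

Step 3 — r_{ij} = s_{ij} / (s_i · s_j):
  r[A,A] = 1 (diagonal).
  r[A,B] = -2 / (1.5811 · 2.881) = -2 / 4.5552 = -0.4391
  r[A,C] = 1.25 / (1.5811 · 1.3416) = 1.25 / 2.1213 = 0.5893
  r[B,B] = 1 (diagonal).
  r[B,C] = -3.7 / (2.881 · 1.3416) = -3.7 / 3.8652 = -0.9573
  r[C,C] = 1 (diagonal).

R is symmetric with unit diagonal. Assembling:

R = [[1, -0.4391, 0.5893],
 [-0.4391, 1, -0.9573],
 [0.5893, -0.9573, 1]]


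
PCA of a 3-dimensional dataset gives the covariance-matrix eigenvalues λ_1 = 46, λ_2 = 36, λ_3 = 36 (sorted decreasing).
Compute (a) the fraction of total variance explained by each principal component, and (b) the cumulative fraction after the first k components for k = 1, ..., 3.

Step 1 — total variance = trace(Sigma) = Σ λ_i = 46 + 36 + 36 = 118.

Step 2 — fraction explained by component i = λ_i / Σ λ:
  PC1: 46/118 = 0.3898
  PC2: 36/118 = 0.3051
  PC3: 36/118 = 0.3051

Step 3 — cumulative fraction after k components = (λ_1 + ... + λ_k) / Σ λ:
  k = 1: 46/118 = 0.3898
  k = 2: (46 + 36)/118 = 82/118 = 0.6949
  k = 3: (46 + 36 + 36)/118 = 118/118 = 1

Summary (fraction, with percent):

explained: PC1 0.3898 (38.98%), PC2 0.3051 (30.51%), PC3 0.3051 (30.51%);  cumulative: 0.3898, 0.6949, 1


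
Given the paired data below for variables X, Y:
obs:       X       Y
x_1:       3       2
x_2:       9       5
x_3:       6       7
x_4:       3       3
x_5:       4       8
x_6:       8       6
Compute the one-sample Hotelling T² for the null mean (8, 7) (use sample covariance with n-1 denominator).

Step 1 — sample mean vector:
  mean(X) = (3 + 9 + 6 + 3 + 4 + 8) / 6 = 33/6 = 5.5
  mean(Y) = (2 + 5 + 7 + 3 + 8 + 6) / 6 = 31/6 = 5.1667
  x̄ = (5.5, 5.1667),  deviation x̄ - mu_0 = (5.5, 5.1667) - (8, 7) = (-2.5, -1.8333).

Step 2 — sample covariance matrix, S[i,j] = (1/(n-1)) · Σ_k (x_{k,i} - mean_i) · (x_{k,j} - mean_j), divisor n-1 = 5:
  S[X,X] = ((-2.5)·(-2.5) + (3.5)·(3.5) + (0.5)·(0.5) + (-2.5)·(-2.5) + (-1.5)·(-1.5) + (2.5)·(2.5)) / 5 = 33.5/5 = 6.7
  S[X,Y] = ((-2.5)·(-3.1667) + (3.5)·(-0.1667) + (0.5)·(1.8333) + (-2.5)·(-2.1667) + (-1.5)·(2.8333) + (2.5)·(0.8333)) / 5 = 11.5/5 = 2.3
  S[Y,Y] = ((-3.1667)·(-3.1667) + (-0.1667)·(-0.1667) + (1.8333)·(1.8333) + (-2.1667)·(-2.1667) + (2.8333)·(2.8333) + (0.8333)·(0.8333)) / 5 = 26.8333/5 = 5.3667
  S = [[6.7, 2.3],
 [2.3, 5.3667]].

Step 3 — invert S. det(S) = 6.7·5.3667 - (2.3)² = 30.6667.
  S^{-1} = (1/det) · [[d, -b], [-b, a]] = [[0.175, -0.075],
 [-0.075, 0.2185]].

Step 4 — quadratic form (x̄ - mu_0)^T · S^{-1} · (x̄ - mu_0):
  S^{-1} · (x̄ - mu_0) = (-0.3, -0.213),
  (x̄ - mu_0)^T · [...] = (-2.5)·(-0.3) + (-1.8333)·(-0.213) = 1.1406.

Step 5 — scale by n: T² = 6 · 1.1406 = 6.8435.

T² ≈ 6.8435


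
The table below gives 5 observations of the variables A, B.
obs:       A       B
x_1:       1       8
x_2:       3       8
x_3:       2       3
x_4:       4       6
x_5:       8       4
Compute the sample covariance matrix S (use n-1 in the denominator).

Step 1 — column means:
  mean(A) = (1 + 3 + 2 + 4 + 8) / 5 = 18/5 = 3.6
  mean(B) = (8 + 8 + 3 + 6 + 4) / 5 = 29/5 = 5.8

Step 2 — sample covariance S[i,j] = (1/(n-1)) · Σ_k (x_{k,i} - mean_i) · (x_{k,j} - mean_j), with n-1 = 4.
  S[A,A] = ((-2.6)·(-2.6) + (-0.6)·(-0.6) + (-1.6)·(-1.6) + (0.4)·(0.4) + (4.4)·(4.4)) / 4 = 29.2/4 = 7.3
  S[A,B] = ((-2.6)·(2.2) + (-0.6)·(2.2) + (-1.6)·(-2.8) + (0.4)·(0.2) + (4.4)·(-1.8)) / 4 = -10.4/4 = -2.6
  S[B,B] = ((2.2)·(2.2) + (2.2)·(2.2) + (-2.8)·(-2.8) + (0.2)·(0.2) + (-1.8)·(-1.8)) / 4 = 20.8/4 = 5.2

S is symmetric (S[j,i] = S[i,j]). Assembling:

S = [[7.3, -2.6],
 [-2.6, 5.2]]


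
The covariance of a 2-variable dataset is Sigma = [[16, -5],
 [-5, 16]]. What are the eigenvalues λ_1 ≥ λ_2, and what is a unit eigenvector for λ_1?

Step 1 — characteristic polynomial of 2×2 Sigma:
  det(Sigma - λI) = λ² - trace · λ + det = 0.
  trace = 16 + 16 = 32, det = 16·16 - (-5)² = 231.
Step 2 — discriminant:
  Δ = trace² - 4·det = 1024 - 924 = 100.
Step 3 — eigenvalues:
  λ = (trace ± √Δ)/2 = (32 ± 10)/2,
  λ_1 = 21,  λ_2 = 11.

Step 4 — unit eigenvector for λ_1: solve (Sigma - λ_1 I)v = 0. First row:
  (16 - 21)·v_x + (-5)·v_y = 0, i.e. (-5)·v_x + (-5)·v_y = 0,
  so v ∝ (b, λ_1 - a) = (-5, 5); multiply by -1 so the first entry is positive: u = (5, -5).
  ||u|| = √((5)² + (-5)²) = √(50) ≈ 7.0711,
  v_1 = u/||u|| ≈ (0.7071, -0.7071) (||v_1|| = 1).

λ_1 = 21,  λ_2 = 11;  v_1 ≈ (0.7071, -0.7071)


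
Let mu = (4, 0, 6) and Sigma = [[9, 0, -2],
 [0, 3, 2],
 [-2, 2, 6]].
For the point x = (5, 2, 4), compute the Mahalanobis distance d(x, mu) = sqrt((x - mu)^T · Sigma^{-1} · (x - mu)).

Step 1 — centre the observation: (x - mu) = (1, 2, -2).

Step 2 — invert Sigma (cofactor / det for 3×3, or solve directly):
  Sigma^{-1} = [[0.1228, -0.0351, 0.0526],
 [-0.0351, 0.4386, -0.1579],
 [0.0526, -0.1579, 0.2368]].

Step 3 — form the quadratic (x - mu)^T · Sigma^{-1} · (x - mu):
  Sigma^{-1} · (x - mu) = (-0.0526, 1.1579, -0.7368).
  (x - mu)^T · [Sigma^{-1} · (x - mu)] = (1)·(-0.0526) + (2)·(1.1579) + (-2)·(-0.7368) = 3.7368.

Step 4 — take square root: d = √(3.7368) ≈ 1.9331.

d(x, mu) = √(3.7368) ≈ 1.9331


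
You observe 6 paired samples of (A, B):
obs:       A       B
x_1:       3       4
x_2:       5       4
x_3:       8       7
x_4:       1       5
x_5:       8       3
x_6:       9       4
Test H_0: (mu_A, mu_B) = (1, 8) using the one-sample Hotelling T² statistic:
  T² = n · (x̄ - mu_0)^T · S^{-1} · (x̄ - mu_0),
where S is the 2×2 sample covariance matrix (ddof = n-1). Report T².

Step 1 — sample mean vector:
  mean(A) = (3 + 5 + 8 + 1 + 8 + 9) / 6 = 34/6 = 5.6667
  mean(B) = (4 + 4 + 7 + 5 + 3 + 4) / 6 = 27/6 = 4.5
  x̄ = (5.6667, 4.5),  deviation x̄ - mu_0 = (5.6667, 4.5) - (1, 8) = (4.6667, -3.5).

Step 2 — sample covariance matrix, S[i,j] = (1/(n-1)) · Σ_k (x_{k,i} - mean_i) · (x_{k,j} - mean_j), divisor n-1 = 5:
  S[A,A] = ((-2.6667)·(-2.6667) + (-0.6667)·(-0.6667) + (2.3333)·(2.3333) + (-4.6667)·(-4.6667) + (2.3333)·(2.3333) + (3.3333)·(3.3333)) / 5 = 51.3333/5 = 10.2667
  S[A,B] = ((-2.6667)·(-0.5) + (-0.6667)·(-0.5) + (2.3333)·(2.5) + (-4.6667)·(0.5) + (2.3333)·(-1.5) + (3.3333)·(-0.5)) / 5 = 0/5 = 0
  S[B,B] = ((-0.5)·(-0.5) + (-0.5)·(-0.5) + (2.5)·(2.5) + (0.5)·(0.5) + (-1.5)·(-1.5) + (-0.5)·(-0.5)) / 5 = 9.5/5 = 1.9
  S = [[10.2667, 0],
 [0, 1.9]].

Step 3 — invert S. det(S) = 10.2667·1.9 - (0)² = 19.5067.
  S^{-1} = (1/det) · [[d, -b], [-b, a]] = [[0.0974, 0],
 [0, 0.5263]].

Step 4 — quadratic form (x̄ - mu_0)^T · S^{-1} · (x̄ - mu_0):
  S^{-1} · (x̄ - mu_0) = (0.4545, -1.8421),
  (x̄ - mu_0)^T · [...] = (4.6667)·(0.4545) + (-3.5)·(-1.8421) = 8.5686.

Step 5 — scale by n: T² = 6 · 8.5686 = 51.4115.

T² ≈ 51.4115
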